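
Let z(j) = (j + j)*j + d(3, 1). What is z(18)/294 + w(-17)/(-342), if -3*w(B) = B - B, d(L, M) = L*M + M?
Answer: 326/147 ≈ 2.2177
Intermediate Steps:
d(L, M) = M + L*M
w(B) = 0 (w(B) = -(B - B)/3 = -⅓*0 = 0)
z(j) = 4 + 2*j² (z(j) = (j + j)*j + 1*(1 + 3) = (2*j)*j + 1*4 = 2*j² + 4 = 4 + 2*j²)
z(18)/294 + w(-17)/(-342) = (4 + 2*18²)/294 + 0/(-342) = (4 + 2*324)*(1/294) + 0*(-1/342) = (4 + 648)*(1/294) + 0 = 652*(1/294) + 0 = 326/147 + 0 = 326/147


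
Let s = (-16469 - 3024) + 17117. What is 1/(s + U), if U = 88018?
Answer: 1/85642 ≈ 1.1677e-5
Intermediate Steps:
s = -2376 (s = -19493 + 17117 = -2376)
1/(s + U) = 1/(-2376 + 88018) = 1/85642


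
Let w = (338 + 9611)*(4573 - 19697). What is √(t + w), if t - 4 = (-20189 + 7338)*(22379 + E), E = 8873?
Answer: 2*I*√138022031 ≈ 23497.0*I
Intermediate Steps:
t = -401619448 (t = 4 + (-20189 + 7338)*(22379 + 8873) = 4 - 12851*31252 = 4 - 401619452 = -401619448)
w = -150468676 (w = 9949*(-15124) = -150468676)
√(t + w) = √(-401619448 - 150468676) = √(-552088124) = 2*I*√138022031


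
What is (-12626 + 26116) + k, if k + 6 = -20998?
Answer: -7514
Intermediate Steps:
k = -21004 (k = -6 - 20998 = -21004)
(-12626 + 26116) + k = (-12626 + 26116) - 21004 = 13490 - 21004 = -7514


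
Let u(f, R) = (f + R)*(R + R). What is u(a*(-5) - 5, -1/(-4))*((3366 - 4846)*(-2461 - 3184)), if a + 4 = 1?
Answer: 42817325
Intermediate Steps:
a = -3 (a = -4 + 1 = -3)
u(f, R) = 2*R*(R + f) (u(f, R) = (R + f)*(2*R) = 2*R*(R + f))
u(a*(-5) - 5, -1/(-4))*((3366 - 4846)*(-2461 - 3184)) = (2*(-1/(-4))*(-1/(-4) + (-3*(-5) - 5)))*((3366 - 4846)*(-2461 - 3184)) = (2*(-1*(-¼))*(-1*(-¼) + (15 - 5)))*(-1480*(-5645)) = (2*(¼)*(¼ + 10))*8354600 = (2*(¼)*(41/4))*8354600 = (41/8)*8354600 = 42817325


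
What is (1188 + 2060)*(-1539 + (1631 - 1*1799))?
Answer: -5544336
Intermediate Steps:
(1188 + 2060)*(-1539 + (1631 - 1*1799)) = 3248*(-1539 + (1631 - 1799)) = 3248*(-1539 - 168) = 3248*(-1707) = -5544336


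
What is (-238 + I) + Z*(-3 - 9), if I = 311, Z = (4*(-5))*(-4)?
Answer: -887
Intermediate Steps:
Z = 80 (Z = -20*(-4) = 80)
(-238 + I) + Z*(-3 - 9) = (-238 + 311) + 80*(-3 - 9) = 73 + 80*(-12) = 73 - 960 = -887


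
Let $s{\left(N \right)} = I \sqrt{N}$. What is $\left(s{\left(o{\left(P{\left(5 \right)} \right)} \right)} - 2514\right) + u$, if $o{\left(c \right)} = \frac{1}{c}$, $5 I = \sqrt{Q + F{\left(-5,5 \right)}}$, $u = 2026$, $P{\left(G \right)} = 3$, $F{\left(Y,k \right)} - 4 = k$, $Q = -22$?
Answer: $-488 + \frac{i \sqrt{39}}{15} \approx -488.0 + 0.41633 i$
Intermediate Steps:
$F{\left(Y,k \right)} = 4 + k$
$I = \frac{i \sqrt{13}}{5}$ ($I = \frac{\sqrt{-22 + \left(4 + 5\right)}}{5} = \frac{\sqrt{-22 + 9}}{5} = \frac{\sqrt{-13}}{5} = \frac{i \sqrt{13}}{5} \approx 0.72111 i$)
$s{\left(N \right)} = \frac{i \sqrt{13} \sqrt{N}}{5}$ ($s{\left(N \right)} = \frac{i \sqrt{13}}{5} \sqrt{N} = \frac{i \sqrt{13} \sqrt{N}}{5}$)
$\left(s{\left(o{\left(P{\left(5 \right)} \right)} \right)} - 2514\right) + u = \left(\frac{i \sqrt{13} \sqrt{\frac{1}{3}}}{5} - 2514\right) + 2026 = \left(\frac{i \sqrt{13}}{5 \sqrt{3}} - 2514\right) + 2026 = \left(\frac{i \sqrt{13} \frac{\sqrt{3}}{3}}{5} - 2514\right) + 2026 = \left(\frac{i \sqrt{39}}{15} - 2514\right) + 2026 = \left(-2514 + \frac{i \sqrt{39}}{15}\right) + 2026 = -488 + \frac{i \sqrt{39}}{15}$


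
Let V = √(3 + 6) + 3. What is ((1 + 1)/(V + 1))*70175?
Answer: 20050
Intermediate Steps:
V = 6 (V = √9 + 3 = 3 + 3 = 6)
((1 + 1)/(V + 1))*70175 = ((1 + 1)/(6 + 1))*70175 = (2/7)*70175 = 20050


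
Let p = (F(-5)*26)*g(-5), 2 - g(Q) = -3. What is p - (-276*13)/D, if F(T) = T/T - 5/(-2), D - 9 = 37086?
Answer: 5627271/12365 ≈ 455.10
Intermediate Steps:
D = 37095 (D = 9 + 37086 = 37095)
g(Q) = 5 (g(Q) = 2 - 1*(-3) = 2 + 3 = 5)
F(T) = 7/2 (F(T) = 1 - 5*(-½) = 1 + 5/2 = 7/2)
p = 455 (p = ((7/2)*26)*5 = 91*5 = 455)
p - (-276*13)/D = 455 - (-276*13)/37095 = 455 - (-3588)/37095 = 455 - 1*(-1196/12365) = 455 + 1196/12365 = 5627271/12365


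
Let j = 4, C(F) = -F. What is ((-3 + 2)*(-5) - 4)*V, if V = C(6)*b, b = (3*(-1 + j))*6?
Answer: -324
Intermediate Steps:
b = 54 (b = (3*(-1 + 4))*6 = (3*3)*6 = 9*6 = 54)
V = -324 (V = -1*6*54 = -6*54 = -324)
((-3 + 2)*(-5) - 4)*V = ((-3 + 2)*(-5) - 4)*(-324) = (-1*(-5) - 4)*(-324) = (5 - 4)*(-324) = 1*(-324) = -324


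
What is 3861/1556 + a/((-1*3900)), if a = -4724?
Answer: 5602111/1517100 ≈ 3.6926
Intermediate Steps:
3861/1556 + a/((-1*3900)) = 3861/1556 - 4724/((-1*3900)) = 3861*(1/1556) - 4724/(-3900) = 3861/1556 - 4724*(-1/3900) = 3861/1556 + 1181/975 = 5602111/1517100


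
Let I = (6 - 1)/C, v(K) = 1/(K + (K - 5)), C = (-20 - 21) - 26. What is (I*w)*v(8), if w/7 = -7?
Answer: 245/737 ≈ 0.33243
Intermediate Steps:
C = -67 (C = -41 - 26 = -67)
w = -49 (w = 7*(-7) = -49)
v(K) = 1/(-5 + 2*K) (v(K) = 1/(K + (-5 + K)) = 1/(-5 + 2*K))
I = -5/67 (I = (6 - 1)/(-67) = 5*(-1/67) = -5/67 ≈ -0.074627)
(I*w)*v(8) = (-5/67*(-49))/(-5 + 2*8) = 245/(67*(-5 + 16)) = (245/67)/11 = (245/67)*(1/11) = 245/737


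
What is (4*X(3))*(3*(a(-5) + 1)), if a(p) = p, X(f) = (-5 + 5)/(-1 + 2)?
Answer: 0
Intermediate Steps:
X(f) = 0 (X(f) = 0/1 = 0*1 = 0)
(4*X(3))*(3*(a(-5) + 1)) = (4*0)*(3*(-5 + 1)) = 0*(3*(-4)) = 0*(-12) = 0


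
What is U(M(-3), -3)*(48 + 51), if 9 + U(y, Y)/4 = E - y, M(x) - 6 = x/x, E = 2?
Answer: -5544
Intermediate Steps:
M(x) = 7 (M(x) = 6 + x/x = 6 + 1 = 7)
U(y, Y) = -28 - 4*y (U(y, Y) = -36 + 4*(2 - y) = -36 + (8 - 4*y) = -28 - 4*y)
U(M(-3), -3)*(48 + 51) = (-28 - 4*7)*(48 + 51) = (-28 - 28)*99 = -56*99 = -5544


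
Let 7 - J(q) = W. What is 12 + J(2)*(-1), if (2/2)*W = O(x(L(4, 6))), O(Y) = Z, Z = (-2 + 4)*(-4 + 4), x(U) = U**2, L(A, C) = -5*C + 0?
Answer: 5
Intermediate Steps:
L(A, C) = -5*C
Z = 0 (Z = 2*0 = 0)
O(Y) = 0
W = 0
J(q) = 7 (J(q) = 7 - 1*0 = 7 + 0 = 7)
12 + J(2)*(-1) = 12 + 7*(-1) = 12 - 7 = 5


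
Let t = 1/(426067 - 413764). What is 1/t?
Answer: 12303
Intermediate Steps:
t = 1/12303 ≈ 8.1281e-5
1/t = 1/(1/12303) = 12303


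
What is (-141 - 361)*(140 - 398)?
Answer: 129516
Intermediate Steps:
(-141 - 361)*(140 - 398) = -502*(-258) = 129516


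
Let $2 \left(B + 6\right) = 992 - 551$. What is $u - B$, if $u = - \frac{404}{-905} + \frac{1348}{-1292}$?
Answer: $- \frac{125752121}{584630} \approx -215.1$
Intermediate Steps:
$B = \frac{429}{2}$ ($B = -6 + \frac{992 - 551}{2} = -6 + \frac{1}{2} \cdot 441 = -6 + \frac{441}{2} = \frac{429}{2} \approx 214.5$)
$u = - \frac{174493}{292315}$ ($u = \left(-404\right) \left(- \frac{1}{905}\right) + 1348 \left(- \frac{1}{1292}\right) = \frac{404}{905} - \frac{337}{323} = - \frac{174493}{292315} \approx -0.59694$)
$u - B = - \frac{174493}{292315} - \frac{429}{2} = - \frac{125752121}{584630}$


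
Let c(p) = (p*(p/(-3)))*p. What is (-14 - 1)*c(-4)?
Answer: -320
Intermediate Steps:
c(p) = -p³/3 (c(p) = (p*(p*(-⅓)))*p = (p*(-p/3))*p = (-p²/3)*p = -p³/3)
(-14 - 1)*c(-4) = (-14 - 1)*(-⅓*(-4)³) = -(-5)*(-64) = -15*64/3 = -320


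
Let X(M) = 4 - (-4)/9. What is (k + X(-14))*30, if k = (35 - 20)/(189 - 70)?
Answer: 48950/357 ≈ 137.11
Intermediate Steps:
X(M) = 40/9 (X(M) = 4 - (-4)/9 = 4 - 1*(-4/9) = 4 + 4/9 = 40/9)
k = 15/119 ≈ 0.12605
(k + X(-14))*30 = (15/119 + 40/9)*30 = (4895/1071)*30 = 48950/357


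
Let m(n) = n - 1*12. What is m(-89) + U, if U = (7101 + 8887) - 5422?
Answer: 10465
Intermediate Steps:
m(n) = -12 + n (m(n) = n - 12 = -12 + n)
U = 10566 (U = 15988 - 5422 = 10566)
m(-89) + U = (-12 - 89) + 10566 = -101 + 10566 = 10465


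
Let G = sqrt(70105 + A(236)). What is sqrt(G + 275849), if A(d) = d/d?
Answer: sqrt(275849 + sqrt(70106)) ≈ 525.46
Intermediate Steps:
A(d) = 1
G = sqrt(70106) (G = sqrt(70105 + 1) = sqrt(70106) ≈ 264.78)
sqrt(G + 275849) = sqrt(sqrt(70106) + 275849) = sqrt(275849 + sqrt(70106))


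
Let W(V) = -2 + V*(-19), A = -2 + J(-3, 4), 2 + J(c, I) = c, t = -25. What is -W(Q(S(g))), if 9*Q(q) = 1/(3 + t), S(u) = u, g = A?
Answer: 377/198 ≈ 1.9040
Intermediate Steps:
J(c, I) = -2 + c
A = -7 (A = -2 + (-2 - 3) = -2 - 5 = -7)
g = -7
Q(q) = -1/198 (Q(q) = 1/(9*(3 - 25)) = (⅑)/(-22) = (⅑)*(-1/22) = -1/198)
W(V) = -2 - 19*V
-W(Q(S(g))) = -(-2 - 19*(-1/198)) = -(-2 + 19/198) = -1*(-377/198) = 377/198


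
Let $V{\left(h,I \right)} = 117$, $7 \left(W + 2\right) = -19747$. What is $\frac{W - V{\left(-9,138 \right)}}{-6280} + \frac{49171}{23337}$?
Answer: $\frac{18870233}{7327818} \approx 2.5751$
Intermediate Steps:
$W = -2823$ ($W = -2 + \frac{1}{7} \left(-19747\right) = -2 - 2821 = -2823$)
$\frac{W - V{\left(-9,138 \right)}}{-6280} + \frac{49171}{23337} = \frac{-2823 - 117}{-6280} + \frac{49171}{23337} = \left(-2823 - 117\right) \left(- \frac{1}{6280}\right) + 49171 \cdot \frac{1}{23337} = \left(-2940\right) \left(- \frac{1}{6280}\right) + \frac{49171}{23337} = \frac{147}{314} + \frac{49171}{23337} = \frac{18870233}{7327818}$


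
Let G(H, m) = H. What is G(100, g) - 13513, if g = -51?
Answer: -13413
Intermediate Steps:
G(100, g) - 13513 = 100 - 13513 = -13413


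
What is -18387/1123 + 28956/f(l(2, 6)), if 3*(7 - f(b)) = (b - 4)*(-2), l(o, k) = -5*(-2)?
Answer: 32315331/12353 ≈ 2616.0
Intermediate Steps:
l(o, k) = 10
f(b) = 13/3 + 2*b/3 (f(b) = 7 - (b - 4)*(-2)/3 = 7 - (-4 + b)*(-2)/3 = 7 - (8 - 2*b)/3 = 7 + (-8/3 + 2*b/3) = 13/3 + 2*b/3)
-18387/1123 + 28956/f(l(2, 6)) = -18387/1123 + 28956/(13/3 + (2/3)*10) = -18387*1/1123 + 28956/(13/3 + 20/3) = -18387/1123 + 28956/11 = 32315331/12353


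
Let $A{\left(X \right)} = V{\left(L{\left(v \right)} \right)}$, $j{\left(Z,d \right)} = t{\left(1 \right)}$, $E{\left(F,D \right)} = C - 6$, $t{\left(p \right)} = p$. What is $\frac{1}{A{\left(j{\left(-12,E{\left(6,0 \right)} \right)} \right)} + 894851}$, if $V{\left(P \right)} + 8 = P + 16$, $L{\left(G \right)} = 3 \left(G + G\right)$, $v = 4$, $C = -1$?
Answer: $\frac{1}{894883} \approx 1.1175 \cdot 10^{-6}$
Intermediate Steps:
$L{\left(G \right)} = 6 G$ ($L{\left(G \right)} = 3 \cdot 2 G = 6 G$)
$E{\left(F,D \right)} = -7$ ($E{\left(F,D \right)} = -1 - 6 = -7$)
$V{\left(P \right)} = 8 + P$ ($V{\left(P \right)} = -8 + \left(P + 16\right) = -8 + \left(16 + P\right) = 8 + P$)
$j{\left(Z,d \right)} = 1$
$A{\left(X \right)} = 32$ ($A{\left(X \right)} = 8 + 6 \cdot 4 = 8 + 24 = 32$)
$\frac{1}{A{\left(j{\left(-12,E{\left(6,0 \right)} \right)} \right)} + 894851} = \frac{1}{32 + 894851} = \frac{1}{894883}$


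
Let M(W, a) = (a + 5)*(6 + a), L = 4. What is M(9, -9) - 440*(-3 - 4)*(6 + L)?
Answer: 30812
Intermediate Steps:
M(W, a) = (5 + a)*(6 + a)
M(9, -9) - 440*(-3 - 4)*(6 + L) = (30 + (-9)² + 11*(-9)) - 440*(-3 - 4)*(6 + 4) = (30 + 81 - 99) - 440*(-7*10) = 12 - 440*(-70) = 12 - 55*(-560) = 12 + 30800 = 30812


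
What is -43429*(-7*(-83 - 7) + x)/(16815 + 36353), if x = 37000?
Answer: -817116635/26584 ≈ -30737.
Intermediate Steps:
-43429*(-7*(-83 - 7) + x)/(16815 + 36353) = -43429*(-7*(-83 - 7) + 37000)/(16815 + 36353) = -43429/(53168/(-7*(-90) + 37000)) = -43429/(53168/(630 + 37000)) = -43429/(53168/37630) = -43429/(53168*(1/37630)) = -43429/26584/18815 = -43429*18815/26584 = -817116635/26584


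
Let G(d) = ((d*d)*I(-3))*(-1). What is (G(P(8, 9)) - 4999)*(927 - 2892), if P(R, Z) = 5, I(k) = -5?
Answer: 9577410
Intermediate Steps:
G(d) = 5*d**2 (G(d) = ((d*d)*(-5))*(-1) = (d**2*(-5))*(-1) = -5*d**2*(-1) = 5*d**2)
(G(P(8, 9)) - 4999)*(927 - 2892) = (5*5**2 - 4999)*(927 - 2892) = (5*25 - 4999)*(-1965) = (125 - 4999)*(-1965) = -4874*(-1965) = 9577410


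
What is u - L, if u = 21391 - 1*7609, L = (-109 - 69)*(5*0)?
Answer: 13782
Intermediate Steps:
L = 0 (L = -178*0 = 0)
u = 13782 (u = 21391 - 7609 = 13782)
u - L = 13782 - 1*0 = 13782 + 0 = 13782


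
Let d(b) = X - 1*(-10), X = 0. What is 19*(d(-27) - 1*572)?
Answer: -10678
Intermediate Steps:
d(b) = 10 (d(b) = 0 - 1*(-10) = 0 + 10 = 10)
19*(d(-27) - 1*572) = 19*(10 - 1*572) = 19*(10 - 572) = 19*(-562) = -10678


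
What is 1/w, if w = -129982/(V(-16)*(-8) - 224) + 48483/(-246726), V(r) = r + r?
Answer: -219312/890874733 ≈ -0.00024618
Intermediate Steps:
V(r) = 2*r
w = -890874733/219312 (w = -129982/((2*(-16))*(-8) - 224) + 48483/(-246726) = -129982/(-32*(-8) - 224) + 48483*(-1/246726) = -129982/(256 - 224) - 5387/27414 = -129982/32 - 5387/27414 = -129982*1/32 - 5387/27414 = -64991/16 - 5387/27414 = -890874733/219312 ≈ -4062.1)
1/w = 1/(-890874733/219312) = -219312/890874733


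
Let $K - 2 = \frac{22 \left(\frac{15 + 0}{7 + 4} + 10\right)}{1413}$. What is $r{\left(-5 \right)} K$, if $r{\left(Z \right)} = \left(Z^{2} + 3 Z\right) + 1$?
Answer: $\frac{33836}{1413} \approx 23.946$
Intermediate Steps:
$r{\left(Z \right)} = 1 + Z^{2} + 3 Z$
$K = \frac{3076}{1413}$ ($K = 2 + \frac{22 \left(\frac{15 + 0}{7 + 4} + 10\right)}{1413} = 2 + 22 \left(\frac{15}{11} + 10\right) \frac{1}{1413} = 2 + 22 \cdot \frac{125}{11} \cdot \frac{1}{1413} = 2 + 250 \cdot \frac{1}{1413} = 2 + \frac{250}{1413} = \frac{3076}{1413} \approx 2.1769$)
$r{\left(-5 \right)} K = \left(1 + \left(-5\right)^{2} + 3 \left(-5\right)\right) \frac{3076}{1413} = \left(1 + 25 - 15\right) \frac{3076}{1413} = 11 \cdot \frac{3076}{1413} = \frac{33836}{1413}$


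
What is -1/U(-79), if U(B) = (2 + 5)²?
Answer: -1/49 ≈ -0.020408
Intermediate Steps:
U(B) = 49 (U(B) = 7² = 49)
-1/U(-79) = -1/49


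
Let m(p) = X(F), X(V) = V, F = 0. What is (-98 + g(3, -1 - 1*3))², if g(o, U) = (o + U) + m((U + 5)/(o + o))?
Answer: 9801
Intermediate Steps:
m(p) = 0
g(o, U) = U + o (g(o, U) = (o + U) + 0 = (U + o) + 0 = U + o)
(-98 + g(3, -1 - 1*3))² = (-98 + ((-1 - 1*3) + 3))² = (-98 + ((-1 - 3) + 3))² = (-98 + (-4 + 3))² = (-98 - 1)² = (-99)² = 9801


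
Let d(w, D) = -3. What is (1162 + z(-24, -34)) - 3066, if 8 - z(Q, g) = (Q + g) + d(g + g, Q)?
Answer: -1835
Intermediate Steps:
z(Q, g) = 11 - Q - g (z(Q, g) = 8 - ((Q + g) - 3) = 8 - (-3 + Q + g) = 8 + (3 - Q - g) = 11 - Q - g)
(1162 + z(-24, -34)) - 3066 = (1162 + (11 - 1*(-24) - 1*(-34))) - 3066 = (1162 + (11 + 24 + 34)) - 3066 = (1162 + 69) - 3066 = 1231 - 3066 = -1835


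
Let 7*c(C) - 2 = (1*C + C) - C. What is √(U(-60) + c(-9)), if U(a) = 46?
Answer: 3*√5 ≈ 6.7082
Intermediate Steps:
c(C) = 2/7 + C/7 (c(C) = 2/7 + ((1*C + C) - C)/7 = 2/7 + ((C + C) - C)/7 = 2/7 + (2*C - C)/7 = 2/7 + C/7)
√(U(-60) + c(-9)) = √(46 + (2/7 + (⅐)*(-9))) = √(46 + (2/7 - 9/7)) = √(46 - 1) = √45 = 3*√5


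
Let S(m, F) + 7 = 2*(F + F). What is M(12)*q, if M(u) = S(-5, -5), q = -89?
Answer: 2403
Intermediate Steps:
S(m, F) = -7 + 4*F (S(m, F) = -7 + 2*(F + F) = -7 + 2*(2*F) = -7 + 4*F)
M(u) = -27 (M(u) = -7 + 4*(-5) = -7 - 20 = -27)
M(12)*q = -27*(-89) = 2403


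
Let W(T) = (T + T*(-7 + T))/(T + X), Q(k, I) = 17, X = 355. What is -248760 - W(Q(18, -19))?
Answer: -92538907/372 ≈ -2.4876e+5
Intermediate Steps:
W(T) = (T + T*(-7 + T))/(355 + T) (W(T) = (T + T*(-7 + T))/(T + 355) = (T + T*(-7 + T))/(355 + T))
-248760 - W(Q(18, -19)) = -248760 - 17*(-6 + 17)/(355 + 17) = -248760 - 17*11/372 = -248760 - 1*187/372 = -248760 - 187/372 = -92538907/372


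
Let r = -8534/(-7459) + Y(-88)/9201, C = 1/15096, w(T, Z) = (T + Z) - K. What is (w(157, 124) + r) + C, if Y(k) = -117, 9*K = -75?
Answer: 100311283499273/345347463288 ≈ 290.46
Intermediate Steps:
K = -25/3 (K = (⅑)*(-75) = -25/3 ≈ -8.3333)
w(T, Z) = 25/3 + T + Z (w(T, Z) = (T + Z) - 1*(-25/3) = (T + Z) + 25/3 = 25/3 + T + Z)
C = 1/15096 ≈ 6.6243e-5
r = 25882877/22876753 (r = -8534/(-7459) - 117/9201 = -8534*(-1/7459) - 117*1/9201 = 8534/7459 - 39/3067 = 25882877/22876753 ≈ 1.1314)
(w(157, 124) + r) + C = ((25/3 + 157 + 124) + 25882877/22876753) + 1/15096 = (868/3 + 25882877/22876753) + 1/15096 = 19934670235/68630259 + 1/15096 = 100311283499273/345347463288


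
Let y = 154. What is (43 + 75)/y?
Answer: 59/77 ≈ 0.76623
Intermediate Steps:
(43 + 75)/y = (43 + 75)/154 = (1/154)*118 = 59/77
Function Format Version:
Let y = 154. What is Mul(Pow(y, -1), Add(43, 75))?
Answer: Rational(59, 77) ≈ 0.76623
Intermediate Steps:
Mul(Pow(y, -1), Add(43, 75)) = Mul(Pow(154, -1), Add(43, 75)) = Mul(Rational(1, 154), 118) = Rational(59, 77)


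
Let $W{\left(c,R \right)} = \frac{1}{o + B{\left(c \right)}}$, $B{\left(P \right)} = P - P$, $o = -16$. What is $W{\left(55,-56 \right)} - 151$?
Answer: $- \frac{2417}{16} \approx -151.06$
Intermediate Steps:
$B{\left(P \right)} = 0$
$W{\left(c,R \right)} = - \frac{1}{16}$ ($W{\left(c,R \right)} = \frac{1}{-16 + 0} = \frac{1}{-16} = - \frac{1}{16}$)
$W{\left(55,-56 \right)} - 151 = - \frac{1}{16} - 151 = - \frac{2417}{16}$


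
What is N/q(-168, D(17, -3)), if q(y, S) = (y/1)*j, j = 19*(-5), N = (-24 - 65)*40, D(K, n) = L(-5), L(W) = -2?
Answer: -89/399 ≈ -0.22306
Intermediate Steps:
D(K, n) = -2
N = -3560 (N = -89*40 = -3560)
j = -95
q(y, S) = -95*y (q(y, S) = (y/1)*(-95) = (y*1)*(-95) = y*(-95) = -95*y)
N/q(-168, D(17, -3)) = -3560/((-95*(-168))) = -3560/15960 = -3560*1/15960 = -89/399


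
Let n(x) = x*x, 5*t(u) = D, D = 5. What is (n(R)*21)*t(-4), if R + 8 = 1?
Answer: 1029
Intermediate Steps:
t(u) = 1 (t(u) = (⅕)*5 = 1)
R = -7 (R = -8 + 1 = -7)
n(x) = x²
(n(R)*21)*t(-4) = ((-7)²*21)*1 = (49*21)*1 = 1029*1 = 1029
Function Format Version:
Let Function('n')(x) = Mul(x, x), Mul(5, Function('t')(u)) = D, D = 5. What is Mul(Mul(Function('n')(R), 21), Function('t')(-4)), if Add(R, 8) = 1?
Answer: 1029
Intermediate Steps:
Function('t')(u) = 1 (Function('t')(u) = Mul(Rational(1, 5), 5) = 1)
R = -7 (R = Add(-8, 1) = -7)
Function('n')(x) = Pow(x, 2)
Mul(Mul(Function('n')(R), 21), Function('t')(-4)) = Mul(Mul(Pow(-7, 2), 21), 1) = Mul(Mul(49, 21), 1) = Mul(1029, 1) = 1029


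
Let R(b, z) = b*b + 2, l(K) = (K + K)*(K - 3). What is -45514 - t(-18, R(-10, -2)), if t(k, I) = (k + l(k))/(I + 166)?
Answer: -6099245/134 ≈ -45517.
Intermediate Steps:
l(K) = 2*K*(-3 + K) (l(K) = (2*K)*(-3 + K) = 2*K*(-3 + K))
R(b, z) = 2 + b**2 (R(b, z) = b**2 + 2 = 2 + b**2)
t(k, I) = (k + 2*k*(-3 + k))/(166 + I) (t(k, I) = (k + 2*k*(-3 + k))/(I + 166) = (k + 2*k*(-3 + k))/(166 + I))
-45514 - t(-18, R(-10, -2)) = -45514 - (-18)*(-5 + 2*(-18))/(166 + (2 + (-10)**2)) = -45514 - (-18)*(-5 - 36)/(166 + (2 + 100)) = -45514 - (-18)*(-41)/(166 + 102) = -45514 - (-18)*(-41)/268 = -45514 - 1*369/134 = -45514 - 369/134 = -6099245/134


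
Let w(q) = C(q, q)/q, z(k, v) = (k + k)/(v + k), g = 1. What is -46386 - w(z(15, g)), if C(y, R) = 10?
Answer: -139174/3 ≈ -46391.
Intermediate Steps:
z(k, v) = 2*k/(k + v) (z(k, v) = (2*k)/(k + v) = 2*k/(k + v))
w(q) = 10/q
-46386 - w(z(15, g)) = -46386 - 10/(2*15/(15 + 1)) = -46386 - 10/(2*15/16) = -46386 - 10/(2*15*(1/16)) = -46386 - 10/15/8 = -46386 - 10*8/15 = -46386 - 1*16/3 = -46386 - 16/3 = -139174/3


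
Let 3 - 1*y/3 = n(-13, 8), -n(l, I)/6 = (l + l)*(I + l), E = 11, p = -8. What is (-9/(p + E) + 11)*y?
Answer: 18792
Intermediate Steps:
n(l, I) = -12*l*(I + l) (n(l, I) = -6*(l + l)*(I + l) = -6*2*l*(I + l) = -12*l*(I + l))
y = 2349 (y = 9 - (-36)*(-13)*(8 - 13) = 9 - (-36)*(-13)*(-5) = 9 - 3*(-780) = 9 + 2340 = 2349)
(-9/(p + E) + 11)*y = (-9/(-8 + 11) + 11)*2349 = (-9/3 + 11)*2349 = (-9*⅓ + 11)*2349 = (-3 + 11)*2349 = 8*2349 = 18792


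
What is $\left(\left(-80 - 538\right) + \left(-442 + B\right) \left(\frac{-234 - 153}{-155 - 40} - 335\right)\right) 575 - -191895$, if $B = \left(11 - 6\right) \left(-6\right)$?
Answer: $\frac{1172819965}{13} \approx 9.0217 \cdot 10^{7}$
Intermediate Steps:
$B = -30$ ($B = 5 \left(-6\right) = -30$)
$\left(\left(-80 - 538\right) + \left(-442 + B\right) \left(\frac{-234 - 153}{-155 - 40} - 335\right)\right) 575 - -191895 = \left(\left(-80 - 538\right) + \left(-442 - 30\right) \left(\frac{-234 - 153}{-155 - 40} - 335\right)\right) 575 - -191895 = \left(-618 - 472 \left(- \frac{387}{-195} - 335\right)\right) 575 + 191895 = \left(-618 - 472 \left(\left(-387\right) \left(- \frac{1}{195}\right) - 335\right)\right) 575 + 191895 = \left(-618 - 472 \left(\frac{129}{65} - 335\right)\right) 575 + 191895 = \left(-618 - - \frac{10216912}{65}\right) 575 + 191895 = \left(-618 + \frac{10216912}{65}\right) 575 + 191895 = \frac{10176742}{65} \cdot 575 + 191895 = \frac{1170325330}{13} + 191895 = \frac{1172819965}{13}$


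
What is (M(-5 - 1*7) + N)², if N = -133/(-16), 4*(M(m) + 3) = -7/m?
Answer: 17161/576 ≈ 29.793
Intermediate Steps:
M(m) = -3 - 7/(4*m) (M(m) = -3 + (-7/m)/4 = -3 - 7/(4*m))
N = 133/16 (N = -133*(-1/16) = 133/16 ≈ 8.3125)
(M(-5 - 1*7) + N)² = ((-3 - 7/(4*(-5 - 1*7))) + 133/16)² = ((-3 - 7/(4*(-5 - 7))) + 133/16)² = ((-3 - 7/4/(-12)) + 133/16)² = ((-3 - 7/4*(-1/12)) + 133/16)² = ((-3 + 7/48) + 133/16)² = (-137/48 + 133/16)² = (131/24)² = 17161/576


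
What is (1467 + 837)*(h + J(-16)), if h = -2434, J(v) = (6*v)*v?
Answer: -2068992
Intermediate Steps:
J(v) = 6*v²
(1467 + 837)*(h + J(-16)) = (1467 + 837)*(-2434 + 6*(-16)²) = 2304*(-2434 + 6*256) = 2304*(-2434 + 1536) = 2304*(-898) = -2068992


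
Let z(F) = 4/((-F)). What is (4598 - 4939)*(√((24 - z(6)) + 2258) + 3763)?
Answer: -1283183 - 2728*√321/3 ≈ -1.2995e+6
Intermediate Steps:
z(F) = -4/F (z(F) = 4*(-1/F) = -4/F)
(4598 - 4939)*(√((24 - z(6)) + 2258) + 3763) = (4598 - 4939)*(√((24 - (-4)/6) + 2258) + 3763) = -341*(√((24 - (-4)/6) + 2258) + 3763) = -341*(√((24 - 1*(-⅔)) + 2258) + 3763) = -341*(√((24 + ⅔) + 2258) + 3763) = -341*(√(74/3 + 2258) + 3763) = -341*(√(6848/3) + 3763) = -341*(8*√321/3 + 3763) = -341*(3763 + 8*√321/3) = -1283183 - 2728*√321/3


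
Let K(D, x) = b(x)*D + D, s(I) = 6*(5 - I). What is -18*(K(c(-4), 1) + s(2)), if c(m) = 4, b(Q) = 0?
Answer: -396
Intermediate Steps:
s(I) = 30 - 6*I
K(D, x) = D (K(D, x) = 0*D + D = 0 + D = D)
-18*(K(c(-4), 1) + s(2)) = -18*(4 + (30 - 6*2)) = -18*(4 + (30 - 12)) = -18*(4 + 18) = -18*22 = -396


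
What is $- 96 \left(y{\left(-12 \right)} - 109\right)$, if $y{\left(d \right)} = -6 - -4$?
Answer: $10656$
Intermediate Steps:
$y{\left(d \right)} = -2$ ($y{\left(d \right)} = -6 + 4 = -2$)
$- 96 \left(y{\left(-12 \right)} - 109\right) = - 96 \left(-2 - 109\right) = \left(-96\right) \left(-111\right) = 10656$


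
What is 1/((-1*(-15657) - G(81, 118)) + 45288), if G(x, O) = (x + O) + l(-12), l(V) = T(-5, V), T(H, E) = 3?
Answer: 1/60743 ≈ 1.6463e-5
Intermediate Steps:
l(V) = 3
G(x, O) = 3 + O + x (G(x, O) = (x + O) + 3 = (O + x) + 3 = 3 + O + x)
1/((-1*(-15657) - G(81, 118)) + 45288) = 1/((-1*(-15657) - (3 + 118 + 81)) + 45288) = 1/((15657 - 1*202) + 45288) = 1/((15657 - 202) + 45288) = 1/(15455 + 45288) = 1/60743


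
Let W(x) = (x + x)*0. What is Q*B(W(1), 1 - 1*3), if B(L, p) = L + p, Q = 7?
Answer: -14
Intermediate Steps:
W(x) = 0 (W(x) = (2*x)*0 = 0)
Q*B(W(1), 1 - 1*3) = 7*(0 + (1 - 1*3)) = 7*(0 + (1 - 3)) = 7*(0 - 2) = 7*(-2) = -14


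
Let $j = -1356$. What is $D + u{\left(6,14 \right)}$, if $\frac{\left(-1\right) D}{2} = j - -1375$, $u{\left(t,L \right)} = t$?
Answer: $-32$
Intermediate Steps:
$D = -38$ ($D = - 2 \left(-1356 - -1375\right) = - 2 \left(-1356 + 1375\right) = \left(-2\right) 19 = -38$)
$D + u{\left(6,14 \right)} = -38 + 6 = -32$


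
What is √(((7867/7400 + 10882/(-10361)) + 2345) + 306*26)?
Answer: √605545407388897118/7667140 ≈ 101.49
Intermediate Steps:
√(((7867/7400 + 10882/(-10361)) + 2345) + 306*26) = √(((7867*(1/7400) + 10882*(-1/10361)) + 2345) + 7956) = √(((7867/7400 - 10882/10361) + 2345) + 7956) = √((983187/76671400 + 2345) + 7956) = √(179795416187/76671400 + 7956) = √(789793074587/76671400) = √605545407388897118/7667140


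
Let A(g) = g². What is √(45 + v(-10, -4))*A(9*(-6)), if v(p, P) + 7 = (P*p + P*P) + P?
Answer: 8748*√10 ≈ 27664.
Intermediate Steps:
v(p, P) = -7 + P + P² + P*p (v(p, P) = -7 + ((P*p + P*P) + P) = -7 + ((P*p + P²) + P) = -7 + ((P² + P*p) + P) = -7 + (P + P² + P*p) = -7 + P + P² + P*p)
√(45 + v(-10, -4))*A(9*(-6)) = √(45 + (-7 - 4 + (-4)² - 4*(-10)))*(9*(-6))² = √(45 + (-7 - 4 + 16 + 40))*(-54)² = √(45 + 45)*2916 = √90*2916 = (3*√10)*2916 = 8748*√10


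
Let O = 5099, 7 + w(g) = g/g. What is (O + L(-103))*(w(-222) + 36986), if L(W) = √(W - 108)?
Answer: 188561020 + 36980*I*√211 ≈ 1.8856e+8 + 5.3717e+5*I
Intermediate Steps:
w(g) = -6 (w(g) = -7 + g/g = -7 + 1 = -6)
L(W) = √(-108 + W)
(O + L(-103))*(w(-222) + 36986) = (5099 + √(-108 - 103))*(-6 + 36986) = (5099 + √(-211))*36980 = (5099 + I*√211)*36980 = 188561020 + 36980*I*√211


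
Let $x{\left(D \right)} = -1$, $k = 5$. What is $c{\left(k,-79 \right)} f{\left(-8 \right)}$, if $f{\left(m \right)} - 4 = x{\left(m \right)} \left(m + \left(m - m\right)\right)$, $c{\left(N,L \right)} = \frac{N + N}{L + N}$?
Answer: $- \frac{60}{37} \approx -1.6216$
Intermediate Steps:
$c{\left(N,L \right)} = \frac{2 N}{L + N}$
$f{\left(m \right)} = 4 - m$ ($f{\left(m \right)} = 4 - \left(m + \left(m - m\right)\right) = 4 - \left(m + 0\right) = 4 - m$)
$c{\left(k,-79 \right)} f{\left(-8 \right)} = 2 \cdot 5 \frac{1}{-79 + 5} \left(4 - -8\right) = 2 \cdot 5 \frac{1}{-74} \left(4 + 8\right) = 2 \cdot 5 \left(- \frac{1}{74}\right) 12 = \left(- \frac{5}{37}\right) 12 = - \frac{60}{37}$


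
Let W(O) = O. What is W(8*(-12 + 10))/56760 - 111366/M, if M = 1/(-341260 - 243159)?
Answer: 461773863081628/7095 ≈ 6.5084e+10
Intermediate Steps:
M = -1/584419 (M = 1/(-584419) = -1/584419 ≈ -1.7111e-6)
W(8*(-12 + 10))/56760 - 111366/M = (8*(-12 + 10))/56760 - 111366/(-1/584419) = (8*(-2))*(1/56760) - 111366*(-584419) = -16*1/56760 + 65084406354 = -2/7095 + 65084406354 = 461773863081628/7095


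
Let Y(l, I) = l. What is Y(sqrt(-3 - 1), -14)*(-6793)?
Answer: -13586*I ≈ -13586.0*I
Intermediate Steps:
Y(sqrt(-3 - 1), -14)*(-6793) = sqrt(-3 - 1)*(-6793) = sqrt(-4)*(-6793) = (2*I)*(-6793) = -13586*I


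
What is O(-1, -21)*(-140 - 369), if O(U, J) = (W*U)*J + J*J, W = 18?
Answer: -416871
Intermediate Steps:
O(U, J) = J**2 + 18*J*U (O(U, J) = (18*U)*J + J*J = 18*J*U + J**2 = J**2 + 18*J*U)
O(-1, -21)*(-140 - 369) = (-21*(-21 + 18*(-1)))*(-140 - 369) = -21*(-21 - 18)*(-509) = -21*(-39)*(-509) = 819*(-509) = -416871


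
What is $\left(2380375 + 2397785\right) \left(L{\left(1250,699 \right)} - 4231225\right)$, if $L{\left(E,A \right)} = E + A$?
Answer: $-20208157412160$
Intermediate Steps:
$L{\left(E,A \right)} = A + E$
$\left(2380375 + 2397785\right) \left(L{\left(1250,699 \right)} - 4231225\right) = \left(2380375 + 2397785\right) \left(\left(699 + 1250\right) - 4231225\right) = 4778160 \left(1949 - 4231225\right) = 4778160 \left(-4229276\right) = -20208157412160$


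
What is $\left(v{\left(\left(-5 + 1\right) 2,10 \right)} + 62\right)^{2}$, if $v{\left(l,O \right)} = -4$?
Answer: $3364$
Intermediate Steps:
$\left(v{\left(\left(-5 + 1\right) 2,10 \right)} + 62\right)^{2} = \left(-4 + 62\right)^{2} = 58^{2} = 3364$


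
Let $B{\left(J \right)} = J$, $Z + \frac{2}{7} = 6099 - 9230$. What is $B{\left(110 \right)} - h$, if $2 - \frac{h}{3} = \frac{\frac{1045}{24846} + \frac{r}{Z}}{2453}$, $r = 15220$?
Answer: $\frac{46308662816211}{445300836574} \approx 103.99$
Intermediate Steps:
$Z = - \frac{21919}{7}$ ($Z = - \frac{2}{7} + \left(6099 - 9230\right) = - \frac{2}{7} - 3131 = - \frac{21919}{7} \approx -3131.3$)
$h = \frac{2674429206929}{445300836574}$ ($h = 6 - 3 \frac{\frac{1045}{24846} + \frac{15220}{- \frac{21919}{7}}}{2453} = 6 - 3 \left(1045 \cdot \frac{1}{24846} + 15220 \left(- \frac{7}{21919}\right)\right) \frac{1}{2453} = 6 - 3 \left(\frac{1045}{24846} - \frac{106540}{21919}\right) \frac{1}{2453} = 6 - 3 \left(\left(- \frac{2624187485}{544599474}\right) \frac{1}{2453}\right) = 6 - - \frac{2624187485}{445300836574} = 6 + \frac{2624187485}{445300836574} = \frac{2674429206929}{445300836574} \approx 6.0059$)
$B{\left(110 \right)} - h = 110 - \frac{2674429206929}{445300836574} = \frac{46308662816211}{445300836574}$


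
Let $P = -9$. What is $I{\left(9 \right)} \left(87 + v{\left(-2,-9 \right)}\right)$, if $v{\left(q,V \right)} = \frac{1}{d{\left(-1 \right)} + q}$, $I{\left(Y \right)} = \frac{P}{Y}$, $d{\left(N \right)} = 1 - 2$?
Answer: $- \frac{260}{3} \approx -86.667$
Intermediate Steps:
$d{\left(N \right)} = -1$
$I{\left(Y \right)} = - \frac{9}{Y}$
$v{\left(q,V \right)} = \frac{1}{-1 + q}$
$I{\left(9 \right)} \left(87 + v{\left(-2,-9 \right)}\right) = - \frac{9}{9} \left(87 + \frac{1}{-1 - 2}\right) = \left(-9\right) \frac{1}{9} \left(87 + \frac{1}{-3}\right) = - (87 - \frac{1}{3}) = \left(-1\right) \frac{260}{3} = - \frac{260}{3}$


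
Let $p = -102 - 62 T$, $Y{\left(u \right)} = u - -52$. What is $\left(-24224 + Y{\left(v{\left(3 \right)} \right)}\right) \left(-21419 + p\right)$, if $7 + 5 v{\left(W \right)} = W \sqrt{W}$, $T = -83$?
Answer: $395839425 - 9825 \sqrt{3} \approx 3.9582 \cdot 10^{8}$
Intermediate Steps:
$v{\left(W \right)} = - \frac{7}{5} + \frac{W^{\frac{3}{2}}}{5}$ ($v{\left(W \right)} = - \frac{7}{5} + \frac{W \sqrt{W}}{5} = - \frac{7}{5} + \frac{W^{\frac{3}{2}}}{5}$)
$Y{\left(u \right)} = 52 + u$ ($Y{\left(u \right)} = u + 52 = 52 + u$)
$p = 5044$ ($p = -102 - -5146 = -102 + 5146 = 5044$)
$\left(-24224 + Y{\left(v{\left(3 \right)} \right)}\right) \left(-21419 + p\right) = \left(-24224 + \left(52 - \left(\frac{7}{5} - \frac{3^{\frac{3}{2}}}{5}\right)\right)\right) \left(-21419 + 5044\right) = \left(-24224 + \left(52 - \left(\frac{7}{5} - \frac{3 \sqrt{3}}{5}\right)\right)\right) \left(-16375\right) = \left(-24224 + \left(\frac{253}{5} + \frac{3 \sqrt{3}}{5}\right)\right) \left(-16375\right) = \left(- \frac{120867}{5} + \frac{3 \sqrt{3}}{5}\right) \left(-16375\right) = 395839425 - 9825 \sqrt{3}$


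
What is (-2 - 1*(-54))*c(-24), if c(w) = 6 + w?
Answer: -936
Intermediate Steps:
(-2 - 1*(-54))*c(-24) = (-2 - 1*(-54))*(6 - 24) = (-2 + 54)*(-18) = 52*(-18) = -936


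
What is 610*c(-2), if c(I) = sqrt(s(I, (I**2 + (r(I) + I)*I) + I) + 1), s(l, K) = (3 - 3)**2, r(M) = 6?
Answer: 610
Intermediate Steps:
s(l, K) = 0 (s(l, K) = 0**2 = 0)
c(I) = 1 (c(I) = sqrt(0 + 1) = sqrt(1) = 1)
610*c(-2) = 610*1 = 610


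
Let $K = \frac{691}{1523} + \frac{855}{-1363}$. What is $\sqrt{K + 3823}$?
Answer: $\frac{\sqrt{16473128902850355}}{2075849} \approx 61.829$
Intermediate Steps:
$K = - \frac{360332}{2075849}$ ($K = 691 \cdot \frac{1}{1523} + 855 \left(- \frac{1}{1363}\right) = \frac{691}{1523} - \frac{855}{1363} = - \frac{360332}{2075849} \approx -0.17358$)
$\sqrt{K + 3823} = \sqrt{- \frac{360332}{2075849} + 3823} = \sqrt{\frac{7935610395}{2075849}} = \frac{\sqrt{16473128902850355}}{2075849}$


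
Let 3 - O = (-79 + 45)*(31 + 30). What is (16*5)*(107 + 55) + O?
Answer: 15037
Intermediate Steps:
O = 2077 (O = 3 - (-79 + 45)*(31 + 30) = 3 - (-34)*61 = 3 - 1*(-2074) = 3 + 2074 = 2077)
(16*5)*(107 + 55) + O = (16*5)*(107 + 55) + 2077 = 80*162 + 2077 = 12960 + 2077 = 15037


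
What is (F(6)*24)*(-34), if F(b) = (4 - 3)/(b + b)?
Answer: -68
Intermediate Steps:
F(b) = 1/(2*b)
(F(6)*24)*(-34) = (((1/2)/6)*24)*(-34) = (((1/2)*(1/6))*24)*(-34) = ((1/12)*24)*(-34) = 2*(-34) = -68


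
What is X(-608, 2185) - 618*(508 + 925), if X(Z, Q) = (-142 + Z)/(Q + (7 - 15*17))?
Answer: -1715396328/1937 ≈ -8.8559e+5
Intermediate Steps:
X(Z, Q) = (-142 + Z)/(-248 + Q) (X(Z, Q) = (-142 + Z)/(Q + (7 - 255)) = (-142 + Z)/(Q - 248) = (-142 + Z)/(-248 + Q))
X(-608, 2185) - 618*(508 + 925) = (-142 - 608)/(-248 + 2185) - 618*(508 + 925) = -750/1937 - 618*1433 = (1/1937)*(-750) - 1*885594 = -750/1937 - 885594 = -1715396328/1937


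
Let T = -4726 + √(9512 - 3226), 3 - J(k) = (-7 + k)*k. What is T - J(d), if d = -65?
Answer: -49 + √6286 ≈ 30.284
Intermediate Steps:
J(k) = 3 - k*(-7 + k) (J(k) = 3 - (-7 + k)*k = 3 - k*(-7 + k))
T = -4726 + √6286 ≈ -4646.7
T - J(d) = (-4726 + √6286) - (3 - 1*(-65)² + 7*(-65)) = (-4726 + √6286) - (3 - 1*4225 - 455) = (-4726 + √6286) - (3 - 4225 - 455) = (-4726 + √6286) - 1*(-4677) = (-4726 + √6286) + 4677 = -49 + √6286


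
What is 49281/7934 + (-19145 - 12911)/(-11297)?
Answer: 811059761/89630398 ≈ 9.0489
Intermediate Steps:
49281/7934 + (-19145 - 12911)/(-11297) = 49281*(1/7934) - 32056*(-1/11297) = 49281/7934 + 32056/11297 = 811059761/89630398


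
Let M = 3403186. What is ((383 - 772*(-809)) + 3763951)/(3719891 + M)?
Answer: 4388882/7123077 ≈ 0.61615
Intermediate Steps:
((383 - 772*(-809)) + 3763951)/(3719891 + M) = ((383 - 772*(-809)) + 3763951)/(3719891 + 3403186) = ((383 + 624548) + 3763951)/7123077 = (624931 + 3763951)*(1/7123077) = 4388882*(1/7123077) = 4388882/7123077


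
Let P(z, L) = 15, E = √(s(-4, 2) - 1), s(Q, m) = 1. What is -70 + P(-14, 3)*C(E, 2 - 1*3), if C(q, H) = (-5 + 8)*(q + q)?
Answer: -70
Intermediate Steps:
E = 0 (E = √(1 - 1) = √0 = 0)
C(q, H) = 6*q (C(q, H) = 3*(2*q) = 6*q)
-70 + P(-14, 3)*C(E, 2 - 1*3) = -70 + 15*(6*0) = -70 + 15*0 = -70 + 0 = -70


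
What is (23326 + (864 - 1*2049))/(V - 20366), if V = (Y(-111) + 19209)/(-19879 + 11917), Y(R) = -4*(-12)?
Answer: -58762214/54057783 ≈ -1.0870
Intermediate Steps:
Y(R) = 48
V = -6419/2654 (V = (48 + 19209)/(-19879 + 11917) = 19257/(-7962) = 19257*(-1/7962) = -6419/2654 ≈ -2.4186)
(23326 + (864 - 1*2049))/(V - 20366) = (23326 + (864 - 1*2049))/(-6419/2654 - 20366) = (23326 + (864 - 2049))/(-54057783/2654) = (23326 - 1185)*(-2654/54057783) = 22141*(-2654/54057783) = -58762214/54057783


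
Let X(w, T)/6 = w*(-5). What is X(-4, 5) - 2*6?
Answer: 108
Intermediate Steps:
X(w, T) = -30*w (X(w, T) = 6*(w*(-5)) = 6*(-5*w) = -30*w)
X(-4, 5) - 2*6 = -30*(-4) - 2*6 = 120 - 12 = 108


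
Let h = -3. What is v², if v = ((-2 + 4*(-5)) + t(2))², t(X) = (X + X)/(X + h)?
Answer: 456976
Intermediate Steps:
t(X) = 2*X/(-3 + X) (t(X) = (X + X)/(X - 3) = (2*X)/(-3 + X) = 2*X/(-3 + X))
v = 676 (v = ((-2 + 4*(-5)) + 2*2/(-3 + 2))² = ((-2 - 20) + 2*2/(-1))² = (-22 + 2*2*(-1))² = (-22 - 4)² = (-26)² = 676)
v² = 676² = 456976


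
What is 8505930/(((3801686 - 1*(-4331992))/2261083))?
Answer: 3205435620365/1355613 ≈ 2.3646e+6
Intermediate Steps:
8505930/(((3801686 - 1*(-4331992))/2261083)) = 8505930/(((3801686 + 4331992)*(1/2261083))) = 8505930/((8133678*(1/2261083))) = 8505930/(8133678/2261083) = 8505930*(2261083/8133678) = 3205435620365/1355613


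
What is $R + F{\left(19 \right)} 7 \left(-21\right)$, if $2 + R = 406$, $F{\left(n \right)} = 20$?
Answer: $-2536$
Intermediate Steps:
$R = 404$ ($R = -2 + 406 = 404$)
$R + F{\left(19 \right)} 7 \left(-21\right) = 404 + 20 \cdot 7 \left(-21\right) = 404 + 20 \left(-147\right) = 404 - 2940 = -2536$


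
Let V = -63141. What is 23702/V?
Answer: -23702/63141 ≈ -0.37538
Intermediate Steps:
23702/V = 23702/(-63141) = 23702*(-1/63141) = -23702/63141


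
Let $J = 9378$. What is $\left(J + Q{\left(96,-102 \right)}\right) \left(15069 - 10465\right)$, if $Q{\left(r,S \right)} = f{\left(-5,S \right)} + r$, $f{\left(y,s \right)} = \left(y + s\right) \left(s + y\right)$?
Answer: $96329492$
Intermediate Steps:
$f{\left(y,s \right)} = \left(s + y\right)^{2}$ ($f{\left(y,s \right)} = \left(s + y\right) \left(s + y\right) = \left(s + y\right)^{2}$)
$Q{\left(r,S \right)} = r + \left(-5 + S\right)^{2}$ ($Q{\left(r,S \right)} = \left(S - 5\right)^{2} + r = \left(-5 + S\right)^{2} + r = r + \left(-5 + S\right)^{2}$)
$\left(J + Q{\left(96,-102 \right)}\right) \left(15069 - 10465\right) = \left(9378 + \left(96 + \left(-5 - 102\right)^{2}\right)\right) \left(15069 - 10465\right) = \left(9378 + \left(96 + \left(-107\right)^{2}\right)\right) 4604 = \left(9378 + \left(96 + 11449\right)\right) 4604 = \left(9378 + 11545\right) 4604 = 20923 \cdot 4604 = 96329492$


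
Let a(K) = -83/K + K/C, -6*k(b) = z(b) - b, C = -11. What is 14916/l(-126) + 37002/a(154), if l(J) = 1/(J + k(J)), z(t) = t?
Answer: -4213710732/2239 ≈ -1.8820e+6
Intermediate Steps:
k(b) = 0 (k(b) = -(b - b)/6 = -⅙*0 = 0)
l(J) = 1/J (l(J) = 1/(J + 0) = 1/J)
a(K) = -83/K - K/11 (a(K) = -83/K + K/(-11) = -83/K + K*(-1/11) = -83/K - K/11)
14916/l(-126) + 37002/a(154) = 14916/(1/(-126)) + 37002/(-83/154 - 1/11*154) = 14916/(-1/126) + 37002/(-83*1/154 - 14) = 14916*(-126) + 37002/(-83/154 - 14) = -1879416 + 37002/(-2239/154) = -1879416 + 37002*(-154/2239) = -1879416 - 5698308/2239 = -4213710732/2239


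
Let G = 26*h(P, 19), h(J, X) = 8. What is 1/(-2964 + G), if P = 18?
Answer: -1/2756 ≈ -0.00036284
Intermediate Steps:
G = 208 (G = 26*8 = 208)
1/(-2964 + G) = 1/(-2964 + 208) = 1/(-2756) = -1/2756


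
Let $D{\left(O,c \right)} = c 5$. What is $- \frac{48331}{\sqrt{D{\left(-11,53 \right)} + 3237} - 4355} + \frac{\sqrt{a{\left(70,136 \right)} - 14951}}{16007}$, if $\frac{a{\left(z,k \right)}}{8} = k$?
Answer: $\frac{210481505}{18962523} + \frac{48331 \sqrt{3502}}{18962523} + \frac{i \sqrt{13863}}{16007} \approx 11.251 + 0.0073556 i$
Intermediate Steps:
$D{\left(O,c \right)} = 5 c$
$a{\left(z,k \right)} = 8 k$
$- \frac{48331}{\sqrt{D{\left(-11,53 \right)} + 3237} - 4355} + \frac{\sqrt{a{\left(70,136 \right)} - 14951}}{16007} = - \frac{48331}{\sqrt{5 \cdot 53 + 3237} - 4355} + \frac{\sqrt{8 \cdot 136 - 14951}}{16007} = - \frac{48331}{\sqrt{265 + 3237} - 4355} + \sqrt{1088 - 14951} \cdot \frac{1}{16007} = - \frac{48331}{\sqrt{3502} - 4355} + \sqrt{-13863} \cdot \frac{1}{16007} = - \frac{48331}{-4355 + \sqrt{3502}} + i \sqrt{13863} \cdot \frac{1}{16007} = - \frac{48331}{-4355 + \sqrt{3502}} + \frac{i \sqrt{13863}}{16007}$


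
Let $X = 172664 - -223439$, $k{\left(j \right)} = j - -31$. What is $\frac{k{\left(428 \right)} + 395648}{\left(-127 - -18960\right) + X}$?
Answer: $\frac{396107}{414936} \approx 0.95462$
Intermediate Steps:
$k{\left(j \right)} = 31 + j$ ($k{\left(j \right)} = j + 31 = 31 + j$)
$X = 396103$ ($X = 172664 + 223439 = 396103$)
$\frac{k{\left(428 \right)} + 395648}{\left(-127 - -18960\right) + X} = \frac{\left(31 + 428\right) + 395648}{\left(-127 - -18960\right) + 396103} = \frac{459 + 395648}{\left(-127 + 18960\right) + 396103} = \frac{396107}{18833 + 396103} = \frac{396107}{414936}$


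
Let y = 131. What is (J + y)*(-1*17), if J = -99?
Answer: -544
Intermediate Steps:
(J + y)*(-1*17) = (-99 + 131)*(-1*17) = 32*(-17) = -544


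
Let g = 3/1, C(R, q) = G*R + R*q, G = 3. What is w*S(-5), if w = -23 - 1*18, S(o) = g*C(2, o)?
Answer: 492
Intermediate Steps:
C(R, q) = 3*R + R*q
g = 3 (g = 3*1 = 3)
S(o) = 18 + 6*o (S(o) = 3*(2*(3 + o)) = 3*(6 + 2*o) = 18 + 6*o)
w = -41 (w = -23 - 18 = -41)
w*S(-5) = -41*(18 + 6*(-5)) = -41*(18 - 30) = -41*(-12) = 492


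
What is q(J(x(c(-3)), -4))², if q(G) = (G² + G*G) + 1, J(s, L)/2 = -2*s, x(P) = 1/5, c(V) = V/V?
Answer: 3249/625 ≈ 5.1984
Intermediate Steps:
c(V) = 1
x(P) = ⅕
J(s, L) = -4*s (J(s, L) = 2*(-2*s) = -4*s)
q(G) = 1 + 2*G² (q(G) = (G² + G²) + 1 = 2*G² + 1 = 1 + 2*G²)
q(J(x(c(-3)), -4))² = (1 + 2*(-4*⅕)²)² = (1 + 2*(-⅘)²)² = (1 + 2*(16/25))² = (1 + 32/25)² = (57/25)² = 3249/625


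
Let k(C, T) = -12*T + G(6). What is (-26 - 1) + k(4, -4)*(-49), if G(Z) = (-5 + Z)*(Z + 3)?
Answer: -2820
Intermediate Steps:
G(Z) = (-5 + Z)*(3 + Z)
k(C, T) = 9 - 12*T (k(C, T) = -12*T + (-15 + 6² - 2*6) = -12*T + (-15 + 36 - 12) = -12*T + 9 = 9 - 12*T)
(-26 - 1) + k(4, -4)*(-49) = (-26 - 1) + (9 - 12*(-4))*(-49) = -27 + (9 + 48)*(-49) = -27 + 57*(-49) = -27 - 2793 = -2820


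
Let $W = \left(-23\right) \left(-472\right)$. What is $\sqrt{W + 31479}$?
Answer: $\sqrt{42335} \approx 205.75$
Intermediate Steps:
$W = 10856$
$\sqrt{W + 31479} = \sqrt{10856 + 31479} = \sqrt{42335}$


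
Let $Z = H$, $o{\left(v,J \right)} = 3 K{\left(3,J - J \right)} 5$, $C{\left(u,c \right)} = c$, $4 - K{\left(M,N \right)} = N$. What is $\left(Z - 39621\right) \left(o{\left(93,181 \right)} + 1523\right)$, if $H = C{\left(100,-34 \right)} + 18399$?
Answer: $-33648248$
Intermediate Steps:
$K{\left(M,N \right)} = 4 - N$
$o{\left(v,J \right)} = 60$ ($o{\left(v,J \right)} = 3 \left(4 - \left(J - J\right)\right) 5 = 3 \left(4 - 0\right) 5 = 3 \left(4 + 0\right) 5 = 3 \cdot 4 \cdot 5 = 12 \cdot 5 = 60$)
$H = 18365$ ($H = -34 + 18399 = 18365$)
$Z = 18365$
$\left(Z - 39621\right) \left(o{\left(93,181 \right)} + 1523\right) = \left(18365 - 39621\right) \left(60 + 1523\right) = \left(-21256\right) 1583 = -33648248$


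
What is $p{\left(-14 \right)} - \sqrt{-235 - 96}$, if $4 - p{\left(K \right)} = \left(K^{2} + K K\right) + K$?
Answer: $-374 - i \sqrt{331} \approx -374.0 - 18.193 i$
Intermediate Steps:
$p{\left(K \right)} = 4 - K - 2 K^{2}$ ($p{\left(K \right)} = 4 - \left(\left(K^{2} + K K\right) + K\right) = 4 - \left(\left(K^{2} + K^{2}\right) + K\right) = 4 - \left(2 K^{2} + K\right) = 4 - \left(K + 2 K^{2}\right) = 4 - K - 2 K^{2}$)
$p{\left(-14 \right)} - \sqrt{-235 - 96} = \left(4 - -14 - 2 \left(-14\right)^{2}\right) - \sqrt{-235 - 96} = \left(4 + 14 - 392\right) - \sqrt{-331} = \left(4 + 14 - 392\right) - i \sqrt{331} = -374 - i \sqrt{331}$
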